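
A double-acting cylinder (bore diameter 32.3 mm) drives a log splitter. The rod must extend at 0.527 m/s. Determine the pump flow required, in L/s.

Cap-side area A_cap = π/4 × (32.3 mm)² = 819.4 mm^2
Q = A × v

Q ≈ 0.432 L/s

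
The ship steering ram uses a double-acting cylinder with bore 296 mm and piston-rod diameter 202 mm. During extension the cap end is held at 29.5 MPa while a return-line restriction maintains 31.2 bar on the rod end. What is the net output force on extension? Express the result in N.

F ≈ 1.92e6 N

Cap-side area A_cap = π/4 × (296 mm)² = 68810 mm^2
Rod-side annular area A_ann = π/4 × (296² − 202²) = 36770 mm^2
Net thrust = P_cap·A_cap − P_rod·A_ann = 2.030e6 N − 1.147e5 N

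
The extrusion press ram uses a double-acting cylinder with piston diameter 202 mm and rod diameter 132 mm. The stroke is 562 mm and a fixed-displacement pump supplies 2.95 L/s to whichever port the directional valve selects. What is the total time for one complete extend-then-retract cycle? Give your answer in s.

t ≈ 9.60 s

Cap-side area A_cap = π/4 × (202 mm)² = 32050 mm^2
Rod-side annular area A_ann = π/4 × (202² − 132²) = 18360 mm^2
t_ext = A_cap·L/Q = 6.105 s
t_ret = A_ann·L/Q = 3.498 s
t_cycle = t_ext + t_ret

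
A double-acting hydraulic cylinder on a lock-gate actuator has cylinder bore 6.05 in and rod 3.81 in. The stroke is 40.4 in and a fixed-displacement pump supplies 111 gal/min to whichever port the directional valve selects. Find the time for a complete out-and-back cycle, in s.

t ≈ 4.36 s

Cap-side area A_cap = π/4 × (6.05 in)² = 28.75 in^2
Rod-side annular area A_ann = π/4 × (6.05² − 3.81²) = 17.35 in^2
t_ext = A_cap·L/Q = 2.718 s
t_ret = A_ann·L/Q = 1.640 s
t_cycle = t_ext + t_ret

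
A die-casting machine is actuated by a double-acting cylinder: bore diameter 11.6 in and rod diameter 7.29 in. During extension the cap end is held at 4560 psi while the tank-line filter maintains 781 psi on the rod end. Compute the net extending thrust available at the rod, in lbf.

F ≈ 4.32e5 lbf

Cap-side area A_cap = π/4 × (11.6 in)² = 105.7 in^2
Rod-side annular area A_ann = π/4 × (11.6² − 7.29²) = 63.94 in^2
Net thrust = P_cap·A_cap − P_rod·A_ann = 4.819e5 lbf − 49940 lbf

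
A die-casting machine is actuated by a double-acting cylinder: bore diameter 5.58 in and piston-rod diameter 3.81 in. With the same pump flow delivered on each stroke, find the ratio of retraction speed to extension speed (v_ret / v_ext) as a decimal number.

v_ret/v_ext ≈ 1.87

Cap-side area A_cap = π/4 × (5.58 in)² = 24.45 in^2
Rod-side annular area A_ann = π/4 × (5.58² − 3.81²) = 13.05 in^2
For equal Q, v ∝ 1/A, so v_ret/v_ext = A_cap/A_ann.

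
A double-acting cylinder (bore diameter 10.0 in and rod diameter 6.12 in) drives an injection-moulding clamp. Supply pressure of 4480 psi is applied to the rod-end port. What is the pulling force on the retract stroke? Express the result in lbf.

Rod-side annular area A_ann = π/4 × (10.0² − 6.12²) = 49.12 in^2
On retraction the pressure acts on the annular area (bore minus rod).
F = P × A_ann

F ≈ 2.20e5 lbf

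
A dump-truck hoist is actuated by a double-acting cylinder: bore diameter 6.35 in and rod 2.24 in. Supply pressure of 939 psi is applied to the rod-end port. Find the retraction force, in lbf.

F ≈ 26000 lbf

Rod-side annular area A_ann = π/4 × (6.35² − 2.24²) = 27.73 in^2
On retraction the pressure acts on the annular area (bore minus rod).
F = P × A_ann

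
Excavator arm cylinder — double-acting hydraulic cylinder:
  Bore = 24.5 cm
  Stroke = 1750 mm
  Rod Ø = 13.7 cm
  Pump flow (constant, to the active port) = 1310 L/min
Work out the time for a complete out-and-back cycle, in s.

Cap-side area A_cap = π/4 × (24.5 cm)² = 471.4 cm^2
Rod-side annular area A_ann = π/4 × (24.5² − 13.7²) = 324.0 cm^2
t_ext = A_cap·L/Q = 3.779 s
t_ret = A_ann·L/Q = 2.597 s
t_cycle = t_ext + t_ret

t ≈ 6.38 s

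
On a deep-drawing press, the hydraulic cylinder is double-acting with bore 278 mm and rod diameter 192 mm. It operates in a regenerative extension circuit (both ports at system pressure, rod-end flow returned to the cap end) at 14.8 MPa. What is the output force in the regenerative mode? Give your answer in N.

With equal pressure on both faces, forces on the annular region cancel; the net push is pressure × rod cross-section.
Rod cross-section A_rod = π/4 × (192 mm)² = 28950 mm^2
F = P × A_rod

F ≈ 4.29e5 N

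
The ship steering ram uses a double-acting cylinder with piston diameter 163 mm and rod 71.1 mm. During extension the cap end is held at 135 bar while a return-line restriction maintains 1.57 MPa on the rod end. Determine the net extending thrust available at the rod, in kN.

Cap-side area A_cap = π/4 × (163 mm)² = 20870 mm^2
Rod-side annular area A_ann = π/4 × (163² − 71.1²) = 16900 mm^2
Net thrust = P_cap·A_cap − P_rod·A_ann = 281.7 kN − 26.53 kN

F ≈ 255 kN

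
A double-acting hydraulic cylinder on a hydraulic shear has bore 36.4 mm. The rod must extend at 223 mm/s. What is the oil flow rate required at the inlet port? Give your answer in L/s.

Cap-side area A_cap = π/4 × (36.4 mm)² = 1041 mm^2
Q = A × v

Q ≈ 0.232 L/s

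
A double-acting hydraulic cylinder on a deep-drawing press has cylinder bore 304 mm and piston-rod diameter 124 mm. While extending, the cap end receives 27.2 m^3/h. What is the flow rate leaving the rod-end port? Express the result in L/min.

Q_out ≈ 378 L/min

Cap-side area A_cap = π/4 × (304 mm)² = 72580 mm^2
Rod-side annular area A_ann = π/4 × (304² − 124²) = 60510 mm^2
Piston speed v = Q_in/A_cap; rod-end outflow Q_out = v × A_ann = Q_in × A_ann/A_cap.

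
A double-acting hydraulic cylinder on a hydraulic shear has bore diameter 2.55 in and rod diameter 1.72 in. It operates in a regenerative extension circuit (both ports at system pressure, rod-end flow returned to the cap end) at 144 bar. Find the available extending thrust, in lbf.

With equal pressure on both faces, forces on the annular region cancel; the net push is pressure × rod cross-section.
Rod cross-section A_rod = π/4 × (1.72 in)² = 2.324 in^2
F = P × A_rod

F ≈ 4850 lbf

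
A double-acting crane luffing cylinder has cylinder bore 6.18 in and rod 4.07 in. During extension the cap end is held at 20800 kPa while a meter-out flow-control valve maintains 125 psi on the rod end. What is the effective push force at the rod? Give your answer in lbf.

Cap-side area A_cap = π/4 × (6.18 in)² = 30.00 in^2
Rod-side annular area A_ann = π/4 × (6.18² − 4.07²) = 16.99 in^2
Net thrust = P_cap·A_cap − P_rod·A_ann = 90490 lbf − 2123 lbf

F ≈ 88400 lbf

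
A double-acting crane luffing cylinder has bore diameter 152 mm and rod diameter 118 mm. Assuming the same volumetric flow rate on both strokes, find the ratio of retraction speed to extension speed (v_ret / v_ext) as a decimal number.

Cap-side area A_cap = π/4 × (152 mm)² = 18150 mm^2
Rod-side annular area A_ann = π/4 × (152² − 118²) = 7210 mm^2
For equal Q, v ∝ 1/A, so v_ret/v_ext = A_cap/A_ann.

v_ret/v_ext ≈ 2.52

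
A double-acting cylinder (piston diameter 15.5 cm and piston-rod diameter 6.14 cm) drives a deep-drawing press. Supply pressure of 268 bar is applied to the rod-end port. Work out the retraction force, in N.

Rod-side annular area A_ann = π/4 × (15.5² − 6.14²) = 159.1 cm^2
On retraction the pressure acts on the annular area (bore minus rod).
F = P × A_ann

F ≈ 4.26e5 N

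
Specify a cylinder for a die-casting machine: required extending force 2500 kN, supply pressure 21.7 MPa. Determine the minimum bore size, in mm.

Extension force acts on the full piston face: F = P × (π/4)D².
D = √(4F / (πP)) = √(4 × 2500 kN / (π × 21.7 MPa))

D ≈ 383 mm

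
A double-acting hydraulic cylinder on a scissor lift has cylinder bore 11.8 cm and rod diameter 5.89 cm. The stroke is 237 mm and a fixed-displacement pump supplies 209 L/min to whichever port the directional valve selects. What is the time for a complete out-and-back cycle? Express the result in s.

Cap-side area A_cap = π/4 × (11.8 cm)² = 109.4 cm^2
Rod-side annular area A_ann = π/4 × (11.8² − 5.89²) = 82.11 cm^2
t_ext = A_cap·L/Q = 0.7441 s
t_ret = A_ann·L/Q = 0.5587 s
t_cycle = t_ext + t_ret

t ≈ 1.30 s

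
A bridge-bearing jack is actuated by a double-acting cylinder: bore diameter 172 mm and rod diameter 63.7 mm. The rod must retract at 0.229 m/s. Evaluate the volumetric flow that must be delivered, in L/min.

Rod-side annular area A_ann = π/4 × (172² − 63.7²) = 20050 mm^2
Q = A × v

Q ≈ 275 L/min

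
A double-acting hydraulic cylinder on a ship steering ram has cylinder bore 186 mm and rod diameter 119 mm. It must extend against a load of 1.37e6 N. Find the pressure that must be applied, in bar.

Cap-side area A_cap = π/4 × (186 mm)² = 27170 mm^2
P = F / A = 1.37e6 N / A

P ≈ 504 bar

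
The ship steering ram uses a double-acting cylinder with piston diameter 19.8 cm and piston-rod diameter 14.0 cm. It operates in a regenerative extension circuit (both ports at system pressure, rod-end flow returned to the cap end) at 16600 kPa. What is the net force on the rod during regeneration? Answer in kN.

With equal pressure on both faces, forces on the annular region cancel; the net push is pressure × rod cross-section.
Rod cross-section A_rod = π/4 × (14.0 cm)² = 153.9 cm^2
F = P × A_rod

F ≈ 256 kN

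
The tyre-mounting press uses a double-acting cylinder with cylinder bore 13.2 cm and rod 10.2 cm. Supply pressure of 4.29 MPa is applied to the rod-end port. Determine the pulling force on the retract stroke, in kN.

F ≈ 23.7 kN

Rod-side annular area A_ann = π/4 × (13.2² − 10.2²) = 55.13 cm^2
On retraction the pressure acts on the annular area (bore minus rod).
F = P × A_ann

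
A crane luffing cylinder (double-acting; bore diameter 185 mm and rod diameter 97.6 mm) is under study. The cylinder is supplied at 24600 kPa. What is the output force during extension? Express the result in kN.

F ≈ 661 kN

Cap-side area A_cap = π/4 × (185 mm)² = 26880 mm^2
F = P × A_cap = 24600 kPa × A_cap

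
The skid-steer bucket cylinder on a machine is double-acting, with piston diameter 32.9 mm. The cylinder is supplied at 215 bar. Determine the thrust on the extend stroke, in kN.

Cap-side area A_cap = π/4 × (32.9 mm)² = 850.1 mm^2
F = P × A_cap = 215 bar × A_cap

F ≈ 18.3 kN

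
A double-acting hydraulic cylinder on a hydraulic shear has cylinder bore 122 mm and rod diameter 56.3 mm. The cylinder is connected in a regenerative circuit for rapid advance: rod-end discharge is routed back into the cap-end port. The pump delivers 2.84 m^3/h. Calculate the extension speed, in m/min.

In regeneration the rod-end outflow joins the pump flow into the cap end, so the net volume the pump must supply per unit advance equals the rod cross-section area.
Rod cross-section A_rod = π/4 × (56.3 mm)² = 2489 mm^2
v = Q_pump / A_rod

v ≈ 19.0 m/min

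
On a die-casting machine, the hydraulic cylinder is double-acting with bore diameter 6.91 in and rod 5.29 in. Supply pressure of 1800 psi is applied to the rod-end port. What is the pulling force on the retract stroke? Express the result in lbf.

F ≈ 27900 lbf

Rod-side annular area A_ann = π/4 × (6.91² − 5.29²) = 15.52 in^2
On retraction the pressure acts on the annular area (bore minus rod).
F = P × A_ann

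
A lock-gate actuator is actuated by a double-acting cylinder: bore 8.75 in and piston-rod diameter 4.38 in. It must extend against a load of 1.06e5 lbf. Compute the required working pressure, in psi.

Cap-side area A_cap = π/4 × (8.75 in)² = 60.13 in^2
P = F / A = 1.06e5 lbf / A

P ≈ 1760 psi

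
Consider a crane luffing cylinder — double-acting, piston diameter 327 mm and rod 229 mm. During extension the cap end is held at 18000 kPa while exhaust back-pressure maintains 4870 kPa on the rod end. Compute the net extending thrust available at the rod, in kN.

F ≈ 1300 kN

Cap-side area A_cap = π/4 × (327 mm)² = 83980 mm^2
Rod-side annular area A_ann = π/4 × (327² − 229²) = 42790 mm^2
Net thrust = P_cap·A_cap − P_rod·A_ann = 1512 kN − 208.4 kN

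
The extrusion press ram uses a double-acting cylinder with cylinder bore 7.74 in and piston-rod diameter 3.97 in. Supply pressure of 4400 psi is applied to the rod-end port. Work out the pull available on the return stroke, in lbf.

Rod-side annular area A_ann = π/4 × (7.74² − 3.97²) = 34.67 in^2
On retraction the pressure acts on the annular area (bore minus rod).
F = P × A_ann

F ≈ 1.53e5 lbf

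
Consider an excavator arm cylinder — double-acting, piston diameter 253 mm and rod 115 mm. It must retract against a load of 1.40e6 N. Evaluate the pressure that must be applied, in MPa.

Rod-side annular area A_ann = π/4 × (253² − 115²) = 39890 mm^2
Retraction: pressure acts on the annular area.
P = F / A = 1.40e6 N / A

P ≈ 35.1 MPa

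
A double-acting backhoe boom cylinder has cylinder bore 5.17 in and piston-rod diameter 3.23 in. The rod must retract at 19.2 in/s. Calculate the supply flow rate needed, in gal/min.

Rod-side annular area A_ann = π/4 × (5.17² − 3.23²) = 12.80 in^2
Q = A × v

Q ≈ 63.8 gal/min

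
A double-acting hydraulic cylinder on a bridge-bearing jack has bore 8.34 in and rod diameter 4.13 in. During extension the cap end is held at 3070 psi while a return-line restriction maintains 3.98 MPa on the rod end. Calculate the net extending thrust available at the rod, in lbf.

F ≈ 1.44e5 lbf

Cap-side area A_cap = π/4 × (8.34 in)² = 54.63 in^2
Rod-side annular area A_ann = π/4 × (8.34² − 4.13²) = 41.23 in^2
Net thrust = P_cap·A_cap − P_rod·A_ann = 1.677e5 lbf − 23800 lbf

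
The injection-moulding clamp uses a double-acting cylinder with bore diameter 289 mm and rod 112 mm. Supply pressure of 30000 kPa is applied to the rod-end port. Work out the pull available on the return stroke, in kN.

Rod-side annular area A_ann = π/4 × (289² − 112²) = 55750 mm^2
On retraction the pressure acts on the annular area (bore minus rod).
F = P × A_ann

F ≈ 1670 kN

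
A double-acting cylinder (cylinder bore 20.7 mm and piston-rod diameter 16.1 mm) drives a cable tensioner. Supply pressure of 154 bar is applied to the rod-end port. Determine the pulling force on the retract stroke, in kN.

Rod-side annular area A_ann = π/4 × (20.7² − 16.1²) = 133.0 mm^2
On retraction the pressure acts on the annular area (bore minus rod).
F = P × A_ann

F ≈ 2.05 kN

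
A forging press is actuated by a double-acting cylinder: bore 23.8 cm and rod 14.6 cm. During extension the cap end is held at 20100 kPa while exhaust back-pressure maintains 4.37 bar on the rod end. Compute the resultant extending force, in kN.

Cap-side area A_cap = π/4 × (23.8 cm)² = 444.9 cm^2
Rod-side annular area A_ann = π/4 × (23.8² − 14.6²) = 277.5 cm^2
Net thrust = P_cap·A_cap − P_rod·A_ann = 894.2 kN − 12.13 kN

F ≈ 882 kN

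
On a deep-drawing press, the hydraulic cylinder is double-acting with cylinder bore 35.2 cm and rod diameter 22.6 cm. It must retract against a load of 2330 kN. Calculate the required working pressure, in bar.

Rod-side annular area A_ann = π/4 × (35.2² − 22.6²) = 572.0 cm^2
Retraction: pressure acts on the annular area.
P = F / A = 2330 kN / A

P ≈ 407 bar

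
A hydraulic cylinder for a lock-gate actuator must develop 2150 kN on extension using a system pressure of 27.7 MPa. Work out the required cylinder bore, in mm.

D ≈ 314 mm

Extension force acts on the full piston face: F = P × (π/4)D².
D = √(4F / (πP)) = √(4 × 2150 kN / (π × 27.7 MPa))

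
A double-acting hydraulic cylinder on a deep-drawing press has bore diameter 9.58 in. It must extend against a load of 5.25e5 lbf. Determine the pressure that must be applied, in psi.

P ≈ 7280 psi

Cap-side area A_cap = π/4 × (9.58 in)² = 72.08 in^2
P = F / A = 5.25e5 lbf / A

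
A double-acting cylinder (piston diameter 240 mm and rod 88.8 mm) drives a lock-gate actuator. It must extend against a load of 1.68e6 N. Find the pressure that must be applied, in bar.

P ≈ 371 bar

Cap-side area A_cap = π/4 × (240 mm)² = 45240 mm^2
P = F / A = 1.68e6 N / A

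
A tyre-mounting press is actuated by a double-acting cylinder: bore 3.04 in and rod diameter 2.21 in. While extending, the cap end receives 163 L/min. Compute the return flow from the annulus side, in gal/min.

Cap-side area A_cap = π/4 × (3.04 in)² = 7.258 in^2
Rod-side annular area A_ann = π/4 × (3.04² − 2.21²) = 3.422 in^2
Piston speed v = Q_in/A_cap; rod-end outflow Q_out = v × A_ann = Q_in × A_ann/A_cap.

Q_out ≈ 20.3 gal/min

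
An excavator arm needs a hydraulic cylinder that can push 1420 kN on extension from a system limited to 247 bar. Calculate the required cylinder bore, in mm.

Extension force acts on the full piston face: F = P × (π/4)D².
D = √(4F / (πP)) = √(4 × 1420 kN / (π × 247 bar))

D ≈ 271 mm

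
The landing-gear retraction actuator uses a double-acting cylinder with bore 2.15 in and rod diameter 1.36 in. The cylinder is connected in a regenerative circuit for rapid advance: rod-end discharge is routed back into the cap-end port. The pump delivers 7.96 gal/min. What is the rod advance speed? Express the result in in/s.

v ≈ 21.1 in/s

In regeneration the rod-end outflow joins the pump flow into the cap end, so the net volume the pump must supply per unit advance equals the rod cross-section area.
Rod cross-section A_rod = π/4 × (1.36 in)² = 1.453 in^2
v = Q_pump / A_rod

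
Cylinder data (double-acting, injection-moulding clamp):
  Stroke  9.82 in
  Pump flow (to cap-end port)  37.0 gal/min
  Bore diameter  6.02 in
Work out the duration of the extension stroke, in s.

t ≈ 1.96 s

Cap-side area A_cap = π/4 × (6.02 in)² = 28.46 in^2
Swept volume V = A × L; t = V / Q = A·L / Q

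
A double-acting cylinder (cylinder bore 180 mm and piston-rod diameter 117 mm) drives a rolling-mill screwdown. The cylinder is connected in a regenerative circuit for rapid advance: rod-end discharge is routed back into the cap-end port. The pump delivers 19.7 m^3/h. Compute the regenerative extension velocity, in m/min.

v ≈ 30.5 m/min

In regeneration the rod-end outflow joins the pump flow into the cap end, so the net volume the pump must supply per unit advance equals the rod cross-section area.
Rod cross-section A_rod = π/4 × (117 mm)² = 10750 mm^2
v = Q_pump / A_rod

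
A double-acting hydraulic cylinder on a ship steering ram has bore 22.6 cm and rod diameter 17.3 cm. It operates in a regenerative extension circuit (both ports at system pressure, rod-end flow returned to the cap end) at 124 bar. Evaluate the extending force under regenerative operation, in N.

F ≈ 2.91e5 N

With equal pressure on both faces, forces on the annular region cancel; the net push is pressure × rod cross-section.
Rod cross-section A_rod = π/4 × (17.3 cm)² = 235.1 cm^2
F = P × A_rod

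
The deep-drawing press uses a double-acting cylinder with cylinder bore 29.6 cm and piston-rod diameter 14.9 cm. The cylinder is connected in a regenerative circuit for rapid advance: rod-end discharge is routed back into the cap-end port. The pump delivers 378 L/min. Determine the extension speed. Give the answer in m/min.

In regeneration the rod-end outflow joins the pump flow into the cap end, so the net volume the pump must supply per unit advance equals the rod cross-section area.
Rod cross-section A_rod = π/4 × (14.9 cm)² = 174.4 cm^2
v = Q_pump / A_rod

v ≈ 21.7 m/min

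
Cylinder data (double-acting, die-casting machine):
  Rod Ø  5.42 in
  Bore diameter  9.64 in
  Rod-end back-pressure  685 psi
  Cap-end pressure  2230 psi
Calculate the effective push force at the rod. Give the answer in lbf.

Cap-side area A_cap = π/4 × (9.64 in)² = 72.99 in^2
Rod-side annular area A_ann = π/4 × (9.64² − 5.42²) = 49.91 in^2
Net thrust = P_cap·A_cap − P_rod·A_ann = 1.628e5 lbf − 34190 lbf

F ≈ 1.29e5 lbf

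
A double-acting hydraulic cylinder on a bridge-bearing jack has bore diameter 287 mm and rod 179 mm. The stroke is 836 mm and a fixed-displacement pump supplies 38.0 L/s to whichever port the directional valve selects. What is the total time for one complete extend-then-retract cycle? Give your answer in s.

t ≈ 2.29 s

Cap-side area A_cap = π/4 × (287 mm)² = 64690 mm^2
Rod-side annular area A_ann = π/4 × (287² − 179²) = 39530 mm^2
t_ext = A_cap·L/Q = 1.423 s
t_ret = A_ann·L/Q = 0.8696 s
t_cycle = t_ext + t_ret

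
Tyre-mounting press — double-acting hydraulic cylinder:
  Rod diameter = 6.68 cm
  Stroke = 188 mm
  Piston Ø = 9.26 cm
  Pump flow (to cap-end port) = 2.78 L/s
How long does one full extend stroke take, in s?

t ≈ 0.455 s

Cap-side area A_cap = π/4 × (9.26 cm)² = 67.35 cm^2
Swept volume V = A × L; t = V / Q = A·L / Q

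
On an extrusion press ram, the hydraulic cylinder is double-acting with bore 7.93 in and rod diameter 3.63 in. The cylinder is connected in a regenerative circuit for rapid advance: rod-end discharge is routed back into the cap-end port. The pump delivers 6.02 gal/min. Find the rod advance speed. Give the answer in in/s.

In regeneration the rod-end outflow joins the pump flow into the cap end, so the net volume the pump must supply per unit advance equals the rod cross-section area.
Rod cross-section A_rod = π/4 × (3.63 in)² = 10.35 in^2
v = Q_pump / A_rod

v ≈ 2.24 in/s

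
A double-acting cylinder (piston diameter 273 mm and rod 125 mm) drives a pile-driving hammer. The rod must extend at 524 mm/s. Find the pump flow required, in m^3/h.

Cap-side area A_cap = π/4 × (273 mm)² = 58530 mm^2
Q = A × v

Q ≈ 110 m^3/h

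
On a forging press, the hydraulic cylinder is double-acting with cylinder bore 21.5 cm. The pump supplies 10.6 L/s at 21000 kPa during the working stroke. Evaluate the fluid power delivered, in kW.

W ≈ 223 kW

Hydraulic power = P × Q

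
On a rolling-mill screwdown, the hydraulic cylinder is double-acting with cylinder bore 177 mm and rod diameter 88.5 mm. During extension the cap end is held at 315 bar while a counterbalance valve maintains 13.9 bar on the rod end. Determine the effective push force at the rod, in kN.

Cap-side area A_cap = π/4 × (177 mm)² = 24610 mm^2
Rod-side annular area A_ann = π/4 × (177² − 88.5²) = 18450 mm^2
Net thrust = P_cap·A_cap − P_rod·A_ann = 775.1 kN − 25.65 kN

F ≈ 749 kN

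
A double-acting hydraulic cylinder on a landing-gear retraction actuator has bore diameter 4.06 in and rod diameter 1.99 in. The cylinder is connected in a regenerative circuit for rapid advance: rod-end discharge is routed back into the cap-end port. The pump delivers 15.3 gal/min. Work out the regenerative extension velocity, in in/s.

In regeneration the rod-end outflow joins the pump flow into the cap end, so the net volume the pump must supply per unit advance equals the rod cross-section area.
Rod cross-section A_rod = π/4 × (1.99 in)² = 3.110 in^2
v = Q_pump / A_rod

v ≈ 18.9 in/s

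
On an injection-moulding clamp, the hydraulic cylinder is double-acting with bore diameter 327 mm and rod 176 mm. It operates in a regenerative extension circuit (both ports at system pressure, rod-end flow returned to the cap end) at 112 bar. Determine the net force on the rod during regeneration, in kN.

F ≈ 272 kN

With equal pressure on both faces, forces on the annular region cancel; the net push is pressure × rod cross-section.
Rod cross-section A_rod = π/4 × (176 mm)² = 24330 mm^2
F = P × A_rod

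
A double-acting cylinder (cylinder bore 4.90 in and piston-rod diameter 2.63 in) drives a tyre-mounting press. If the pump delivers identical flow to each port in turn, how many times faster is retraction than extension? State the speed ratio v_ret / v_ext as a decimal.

v_ret/v_ext ≈ 1.40

Cap-side area A_cap = π/4 × (4.90 in)² = 18.86 in^2
Rod-side annular area A_ann = π/4 × (4.90² − 2.63²) = 13.42 in^2
For equal Q, v ∝ 1/A, so v_ret/v_ext = A_cap/A_ann.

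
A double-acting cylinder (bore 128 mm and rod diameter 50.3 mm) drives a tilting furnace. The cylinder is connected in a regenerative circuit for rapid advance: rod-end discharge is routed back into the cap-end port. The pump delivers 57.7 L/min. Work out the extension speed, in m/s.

v ≈ 0.484 m/s

In regeneration the rod-end outflow joins the pump flow into the cap end, so the net volume the pump must supply per unit advance equals the rod cross-section area.
Rod cross-section A_rod = π/4 × (50.3 mm)² = 1987 mm^2
v = Q_pump / A_rod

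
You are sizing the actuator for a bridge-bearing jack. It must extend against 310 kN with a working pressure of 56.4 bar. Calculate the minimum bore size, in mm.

Extension force acts on the full piston face: F = P × (π/4)D².
D = √(4F / (πP)) = √(4 × 310 kN / (π × 56.4 bar))

D ≈ 265 mm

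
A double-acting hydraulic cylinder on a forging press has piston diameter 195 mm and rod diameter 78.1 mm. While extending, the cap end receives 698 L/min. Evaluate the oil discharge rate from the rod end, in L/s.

Q_out ≈ 9.77 L/s

Cap-side area A_cap = π/4 × (195 mm)² = 29860 mm^2
Rod-side annular area A_ann = π/4 × (195² − 78.1²) = 25070 mm^2
Piston speed v = Q_in/A_cap; rod-end outflow Q_out = v × A_ann = Q_in × A_ann/A_cap.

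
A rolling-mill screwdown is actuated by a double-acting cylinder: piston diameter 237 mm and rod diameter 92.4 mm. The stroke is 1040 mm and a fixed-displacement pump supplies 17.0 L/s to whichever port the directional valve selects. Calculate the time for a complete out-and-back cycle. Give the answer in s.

Cap-side area A_cap = π/4 × (237 mm)² = 44120 mm^2
Rod-side annular area A_ann = π/4 × (237² − 92.4²) = 37410 mm^2
t_ext = A_cap·L/Q = 2.699 s
t_ret = A_ann·L/Q = 2.289 s
t_cycle = t_ext + t_ret

t ≈ 4.99 s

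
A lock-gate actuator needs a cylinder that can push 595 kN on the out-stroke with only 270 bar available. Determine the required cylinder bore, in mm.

Extension force acts on the full piston face: F = P × (π/4)D².
D = √(4F / (πP)) = √(4 × 595 kN / (π × 270 bar))

D ≈ 168 mm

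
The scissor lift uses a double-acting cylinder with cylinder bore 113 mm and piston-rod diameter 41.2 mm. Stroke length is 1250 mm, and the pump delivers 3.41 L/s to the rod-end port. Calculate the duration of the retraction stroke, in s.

t ≈ 3.19 s

Rod-side annular area A_ann = π/4 × (113² − 41.2²) = 8696 mm^2
Swept volume V = A × L; t = V / Q = A·L / Q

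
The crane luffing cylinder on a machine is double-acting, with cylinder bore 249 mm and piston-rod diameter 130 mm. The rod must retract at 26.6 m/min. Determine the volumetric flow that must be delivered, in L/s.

Rod-side annular area A_ann = π/4 × (249² − 130²) = 35420 mm^2
Q = A × v

Q ≈ 15.7 L/s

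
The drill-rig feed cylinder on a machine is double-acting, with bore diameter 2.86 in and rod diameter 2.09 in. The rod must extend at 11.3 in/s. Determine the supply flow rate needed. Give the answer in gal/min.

Cap-side area A_cap = π/4 × (2.86 in)² = 6.424 in^2
Q = A × v

Q ≈ 18.9 gal/min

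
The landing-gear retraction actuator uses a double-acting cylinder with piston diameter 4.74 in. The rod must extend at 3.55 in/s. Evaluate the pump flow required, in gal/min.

Q ≈ 16.3 gal/min

Cap-side area A_cap = π/4 × (4.74 in)² = 17.65 in^2
Q = A × v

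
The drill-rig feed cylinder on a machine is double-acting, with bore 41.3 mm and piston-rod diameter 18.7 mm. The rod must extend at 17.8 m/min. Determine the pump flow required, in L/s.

Cap-side area A_cap = π/4 × (41.3 mm)² = 1340 mm^2
Q = A × v

Q ≈ 0.397 L/s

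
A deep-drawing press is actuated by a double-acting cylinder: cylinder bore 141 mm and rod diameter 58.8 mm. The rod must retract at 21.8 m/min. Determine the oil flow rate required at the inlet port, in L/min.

Rod-side annular area A_ann = π/4 × (141² − 58.8²) = 12900 mm^2
Q = A × v

Q ≈ 281 L/min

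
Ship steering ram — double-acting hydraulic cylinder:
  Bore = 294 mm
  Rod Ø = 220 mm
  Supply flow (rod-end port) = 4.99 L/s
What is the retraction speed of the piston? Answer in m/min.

v ≈ 10.0 m/min

Rod-side annular area A_ann = π/4 × (294² − 220²) = 29870 mm^2
Flow into the rod-end port fills the annular volume.
v = Q / A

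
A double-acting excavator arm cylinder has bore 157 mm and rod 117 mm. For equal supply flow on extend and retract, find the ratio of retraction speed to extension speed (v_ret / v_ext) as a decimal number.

Cap-side area A_cap = π/4 × (157 mm)² = 19360 mm^2
Rod-side annular area A_ann = π/4 × (157² − 117²) = 8608 mm^2
For equal Q, v ∝ 1/A, so v_ret/v_ext = A_cap/A_ann.

v_ret/v_ext ≈ 2.25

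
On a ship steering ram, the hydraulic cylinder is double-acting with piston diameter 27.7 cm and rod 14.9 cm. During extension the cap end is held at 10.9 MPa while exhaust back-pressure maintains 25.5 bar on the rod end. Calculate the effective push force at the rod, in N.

F ≈ 5.48e5 N

Cap-side area A_cap = π/4 × (27.7 cm)² = 602.6 cm^2
Rod-side annular area A_ann = π/4 × (27.7² − 14.9²) = 428.3 cm^2
Net thrust = P_cap·A_cap − P_rod·A_ann = 6.569e5 N − 1.092e5 N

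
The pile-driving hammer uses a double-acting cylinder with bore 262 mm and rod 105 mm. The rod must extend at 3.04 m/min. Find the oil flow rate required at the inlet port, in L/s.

Q ≈ 2.73 L/s

Cap-side area A_cap = π/4 × (262 mm)² = 53910 mm^2
Q = A × v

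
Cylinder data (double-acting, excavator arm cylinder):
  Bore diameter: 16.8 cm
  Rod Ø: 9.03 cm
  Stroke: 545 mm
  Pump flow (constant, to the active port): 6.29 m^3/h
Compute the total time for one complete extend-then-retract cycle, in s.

Cap-side area A_cap = π/4 × (16.8 cm)² = 221.7 cm^2
Rod-side annular area A_ann = π/4 × (16.8² − 9.03²) = 157.6 cm^2
t_ext = A_cap·L/Q = 6.914 s
t_ret = A_ann·L/Q = 4.917 s
t_cycle = t_ext + t_ret

t ≈ 11.8 s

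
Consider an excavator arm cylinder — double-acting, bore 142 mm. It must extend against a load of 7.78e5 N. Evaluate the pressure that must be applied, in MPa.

P ≈ 49.1 MPa

Cap-side area A_cap = π/4 × (142 mm)² = 15840 mm^2
P = F / A = 7.78e5 N / A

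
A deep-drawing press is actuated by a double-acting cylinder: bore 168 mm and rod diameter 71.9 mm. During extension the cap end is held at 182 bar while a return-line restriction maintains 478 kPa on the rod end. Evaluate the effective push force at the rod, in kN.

Cap-side area A_cap = π/4 × (168 mm)² = 22170 mm^2
Rod-side annular area A_ann = π/4 × (168² − 71.9²) = 18110 mm^2
Net thrust = P_cap·A_cap − P_rod·A_ann = 403.4 kN − 8.655 kN

F ≈ 395 kN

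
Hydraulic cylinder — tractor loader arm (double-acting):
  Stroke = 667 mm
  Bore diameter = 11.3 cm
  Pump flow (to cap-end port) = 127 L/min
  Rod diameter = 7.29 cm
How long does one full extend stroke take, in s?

t ≈ 3.16 s

Cap-side area A_cap = π/4 × (11.3 cm)² = 100.3 cm^2
Swept volume V = A × L; t = V / Q = A·L / Q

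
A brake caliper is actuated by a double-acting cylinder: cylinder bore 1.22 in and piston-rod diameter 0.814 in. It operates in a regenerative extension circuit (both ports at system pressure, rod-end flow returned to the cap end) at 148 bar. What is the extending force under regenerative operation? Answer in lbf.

F ≈ 1120 lbf

With equal pressure on both faces, forces on the annular region cancel; the net push is pressure × rod cross-section.
Rod cross-section A_rod = π/4 × (0.814 in)² = 0.5204 in^2
F = P × A_rod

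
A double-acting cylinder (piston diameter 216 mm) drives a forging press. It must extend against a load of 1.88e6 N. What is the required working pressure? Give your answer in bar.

Cap-side area A_cap = π/4 × (216 mm)² = 36640 mm^2
P = F / A = 1.88e6 N / A

P ≈ 513 bar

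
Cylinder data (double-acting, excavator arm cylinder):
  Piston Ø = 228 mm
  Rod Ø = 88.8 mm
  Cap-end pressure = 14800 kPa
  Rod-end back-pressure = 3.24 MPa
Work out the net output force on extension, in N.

Cap-side area A_cap = π/4 × (228 mm)² = 40830 mm^2
Rod-side annular area A_ann = π/4 × (228² − 88.8²) = 34630 mm^2
Net thrust = P_cap·A_cap − P_rod·A_ann = 6.043e5 N − 1.122e5 N

F ≈ 4.92e5 N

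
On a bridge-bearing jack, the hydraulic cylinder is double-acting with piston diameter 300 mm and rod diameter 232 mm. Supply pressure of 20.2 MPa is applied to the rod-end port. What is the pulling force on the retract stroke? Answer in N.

F ≈ 5.74e5 N

Rod-side annular area A_ann = π/4 × (300² − 232²) = 28410 mm^2
On retraction the pressure acts on the annular area (bore minus rod).
F = P × A_ann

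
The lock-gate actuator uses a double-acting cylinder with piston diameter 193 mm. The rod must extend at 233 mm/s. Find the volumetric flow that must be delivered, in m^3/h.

Q ≈ 24.5 m^3/h

Cap-side area A_cap = π/4 × (193 mm)² = 29260 mm^2
Q = A × v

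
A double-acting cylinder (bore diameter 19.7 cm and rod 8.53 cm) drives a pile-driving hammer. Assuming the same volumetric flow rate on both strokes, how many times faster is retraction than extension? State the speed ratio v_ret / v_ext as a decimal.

v_ret/v_ext ≈ 1.23

Cap-side area A_cap = π/4 × (19.7 cm)² = 304.8 cm^2
Rod-side annular area A_ann = π/4 × (19.7² − 8.53²) = 247.7 cm^2
For equal Q, v ∝ 1/A, so v_ret/v_ext = A_cap/A_ann.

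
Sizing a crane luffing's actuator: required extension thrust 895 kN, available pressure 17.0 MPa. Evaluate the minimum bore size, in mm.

D ≈ 259 mm

Extension force acts on the full piston face: F = P × (π/4)D².
D = √(4F / (πP)) = √(4 × 895 kN / (π × 17.0 MPa))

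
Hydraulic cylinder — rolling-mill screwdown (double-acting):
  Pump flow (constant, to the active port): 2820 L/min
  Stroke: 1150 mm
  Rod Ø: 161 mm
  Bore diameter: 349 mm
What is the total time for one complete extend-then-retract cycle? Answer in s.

t ≈ 4.18 s

Cap-side area A_cap = π/4 × (349 mm)² = 95660 mm^2
Rod-side annular area A_ann = π/4 × (349² − 161²) = 75300 mm^2
t_ext = A_cap·L/Q = 2.341 s
t_ret = A_ann·L/Q = 1.843 s
t_cycle = t_ext + t_ret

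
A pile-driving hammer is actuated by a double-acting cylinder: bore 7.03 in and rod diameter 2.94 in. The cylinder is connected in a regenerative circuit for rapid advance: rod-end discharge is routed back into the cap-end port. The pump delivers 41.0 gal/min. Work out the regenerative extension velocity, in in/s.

v ≈ 23.3 in/s

In regeneration the rod-end outflow joins the pump flow into the cap end, so the net volume the pump must supply per unit advance equals the rod cross-section area.
Rod cross-section A_rod = π/4 × (2.94 in)² = 6.789 in^2
v = Q_pump / A_rod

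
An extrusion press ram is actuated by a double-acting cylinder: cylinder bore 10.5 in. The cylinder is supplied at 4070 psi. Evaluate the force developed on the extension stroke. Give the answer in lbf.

F ≈ 3.52e5 lbf

Cap-side area A_cap = π/4 × (10.5 in)² = 86.59 in^2
F = P × A_cap = 4070 psi × A_cap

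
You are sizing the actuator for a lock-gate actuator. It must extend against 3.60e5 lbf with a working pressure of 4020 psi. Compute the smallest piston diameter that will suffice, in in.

D ≈ 10.7 in

Extension force acts on the full piston face: F = P × (π/4)D².
D = √(4F / (πP)) = √(4 × 3.60e5 lbf / (π × 4020 psi))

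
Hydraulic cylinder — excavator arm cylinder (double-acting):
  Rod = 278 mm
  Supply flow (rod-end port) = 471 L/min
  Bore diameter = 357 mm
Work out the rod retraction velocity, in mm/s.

Rod-side annular area A_ann = π/4 × (357² − 278²) = 39400 mm^2
Flow into the rod-end port fills the annular volume.
v = Q / A

v ≈ 199 mm/s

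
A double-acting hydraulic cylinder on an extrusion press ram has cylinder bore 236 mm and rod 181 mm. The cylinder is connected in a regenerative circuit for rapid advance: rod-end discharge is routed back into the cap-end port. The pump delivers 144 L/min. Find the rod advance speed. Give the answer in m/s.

In regeneration the rod-end outflow joins the pump flow into the cap end, so the net volume the pump must supply per unit advance equals the rod cross-section area.
Rod cross-section A_rod = π/4 × (181 mm)² = 25730 mm^2
v = Q_pump / A_rod

v ≈ 0.0933 m/s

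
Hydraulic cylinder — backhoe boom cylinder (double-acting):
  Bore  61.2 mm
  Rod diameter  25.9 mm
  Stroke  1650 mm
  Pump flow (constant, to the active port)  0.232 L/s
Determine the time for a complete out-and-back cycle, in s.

t ≈ 38.1 s

Cap-side area A_cap = π/4 × (61.2 mm)² = 2942 mm^2
Rod-side annular area A_ann = π/4 × (61.2² − 25.9²) = 2415 mm^2
t_ext = A_cap·L/Q = 20.92 s
t_ret = A_ann·L/Q = 17.17 s
t_cycle = t_ext + t_ret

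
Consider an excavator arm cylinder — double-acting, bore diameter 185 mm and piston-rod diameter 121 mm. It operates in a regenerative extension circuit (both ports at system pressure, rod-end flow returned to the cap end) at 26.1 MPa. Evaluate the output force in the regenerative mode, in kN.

With equal pressure on both faces, forces on the annular region cancel; the net push is pressure × rod cross-section.
Rod cross-section A_rod = π/4 × (121 mm)² = 11500 mm^2
F = P × A_rod

F ≈ 300 kN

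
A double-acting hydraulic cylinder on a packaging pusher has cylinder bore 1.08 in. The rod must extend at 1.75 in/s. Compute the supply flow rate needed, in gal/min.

Cap-side area A_cap = π/4 × (1.08 in)² = 0.9161 in^2
Q = A × v

Q ≈ 0.416 gal/min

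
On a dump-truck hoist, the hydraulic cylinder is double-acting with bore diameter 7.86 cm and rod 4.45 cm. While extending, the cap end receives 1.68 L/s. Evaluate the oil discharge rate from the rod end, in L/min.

Cap-side area A_cap = π/4 × (7.86 cm)² = 48.52 cm^2
Rod-side annular area A_ann = π/4 × (7.86² − 4.45²) = 32.97 cm^2
Piston speed v = Q_in/A_cap; rod-end outflow Q_out = v × A_ann = Q_in × A_ann/A_cap.

Q_out ≈ 68.5 L/min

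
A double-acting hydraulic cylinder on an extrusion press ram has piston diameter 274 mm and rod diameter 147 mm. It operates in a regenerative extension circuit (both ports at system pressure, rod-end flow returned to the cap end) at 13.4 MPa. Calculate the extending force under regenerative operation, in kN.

F ≈ 227 kN

With equal pressure on both faces, forces on the annular region cancel; the net push is pressure × rod cross-section.
Rod cross-section A_rod = π/4 × (147 mm)² = 16970 mm^2
F = P × A_rod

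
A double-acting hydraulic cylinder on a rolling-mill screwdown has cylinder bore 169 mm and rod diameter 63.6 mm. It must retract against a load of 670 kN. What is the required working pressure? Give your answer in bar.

P ≈ 348 bar

Rod-side annular area A_ann = π/4 × (169² − 63.6²) = 19250 mm^2
Retraction: pressure acts on the annular area.
P = F / A = 670 kN / A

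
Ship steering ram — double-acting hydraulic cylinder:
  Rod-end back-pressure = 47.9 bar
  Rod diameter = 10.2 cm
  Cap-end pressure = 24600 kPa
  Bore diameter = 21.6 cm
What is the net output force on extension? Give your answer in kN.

F ≈ 765 kN

Cap-side area A_cap = π/4 × (21.6 cm)² = 366.4 cm^2
Rod-side annular area A_ann = π/4 × (21.6² − 10.2²) = 284.7 cm^2
Net thrust = P_cap·A_cap − P_rod·A_ann = 901.4 kN − 136.4 kN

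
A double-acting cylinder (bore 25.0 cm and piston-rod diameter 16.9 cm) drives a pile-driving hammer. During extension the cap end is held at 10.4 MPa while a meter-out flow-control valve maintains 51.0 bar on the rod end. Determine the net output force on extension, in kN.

Cap-side area A_cap = π/4 × (25.0 cm)² = 490.9 cm^2
Rod-side annular area A_ann = π/4 × (25.0² − 16.9²) = 266.6 cm^2
Net thrust = P_cap·A_cap − P_rod·A_ann = 510.5 kN − 135.9 kN

F ≈ 375 kN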